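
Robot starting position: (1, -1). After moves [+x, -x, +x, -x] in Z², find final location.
(1, -1)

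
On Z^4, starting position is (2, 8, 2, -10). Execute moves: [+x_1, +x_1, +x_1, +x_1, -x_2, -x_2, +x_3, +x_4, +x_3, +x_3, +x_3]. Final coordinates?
(6, 6, 6, -9)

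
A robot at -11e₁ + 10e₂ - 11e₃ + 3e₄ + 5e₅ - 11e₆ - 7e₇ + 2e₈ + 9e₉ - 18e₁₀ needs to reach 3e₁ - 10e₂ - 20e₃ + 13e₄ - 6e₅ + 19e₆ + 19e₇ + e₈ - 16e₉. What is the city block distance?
164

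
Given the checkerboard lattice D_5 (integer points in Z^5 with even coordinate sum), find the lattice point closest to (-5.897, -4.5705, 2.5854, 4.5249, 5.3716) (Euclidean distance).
(-6, -5, 3, 5, 5)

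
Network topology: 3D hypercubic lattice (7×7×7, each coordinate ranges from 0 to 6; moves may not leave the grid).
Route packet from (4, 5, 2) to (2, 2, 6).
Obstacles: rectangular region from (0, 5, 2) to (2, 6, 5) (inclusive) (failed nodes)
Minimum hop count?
9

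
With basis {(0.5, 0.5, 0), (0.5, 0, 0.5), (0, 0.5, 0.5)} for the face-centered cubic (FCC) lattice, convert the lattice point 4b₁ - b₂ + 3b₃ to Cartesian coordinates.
(1.5, 3.5, 1)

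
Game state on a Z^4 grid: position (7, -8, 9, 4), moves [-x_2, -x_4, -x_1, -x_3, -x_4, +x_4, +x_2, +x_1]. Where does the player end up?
(7, -8, 8, 3)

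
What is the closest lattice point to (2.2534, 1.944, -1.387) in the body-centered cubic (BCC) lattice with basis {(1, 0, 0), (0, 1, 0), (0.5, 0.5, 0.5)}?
(2, 2, -1)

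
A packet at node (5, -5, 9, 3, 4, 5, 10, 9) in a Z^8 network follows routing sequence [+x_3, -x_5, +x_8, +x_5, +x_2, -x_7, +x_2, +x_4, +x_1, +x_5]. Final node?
(6, -3, 10, 4, 5, 5, 9, 10)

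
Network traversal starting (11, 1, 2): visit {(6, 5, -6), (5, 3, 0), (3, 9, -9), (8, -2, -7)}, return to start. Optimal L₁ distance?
62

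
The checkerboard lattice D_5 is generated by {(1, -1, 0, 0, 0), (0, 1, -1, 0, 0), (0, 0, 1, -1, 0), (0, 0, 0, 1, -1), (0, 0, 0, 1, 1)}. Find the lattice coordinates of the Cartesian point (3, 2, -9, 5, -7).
3b₁ + 5b₂ - 4b₃ + 4b₄ - 3b₅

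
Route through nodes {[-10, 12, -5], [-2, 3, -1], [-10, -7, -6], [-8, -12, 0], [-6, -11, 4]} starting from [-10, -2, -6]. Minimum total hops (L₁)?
69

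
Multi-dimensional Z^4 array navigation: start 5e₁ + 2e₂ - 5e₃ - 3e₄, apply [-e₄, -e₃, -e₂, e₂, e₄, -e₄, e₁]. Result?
(6, 2, -6, -4)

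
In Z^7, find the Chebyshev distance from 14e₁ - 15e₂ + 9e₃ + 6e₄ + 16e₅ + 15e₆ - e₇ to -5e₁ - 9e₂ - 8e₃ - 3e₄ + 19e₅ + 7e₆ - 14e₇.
19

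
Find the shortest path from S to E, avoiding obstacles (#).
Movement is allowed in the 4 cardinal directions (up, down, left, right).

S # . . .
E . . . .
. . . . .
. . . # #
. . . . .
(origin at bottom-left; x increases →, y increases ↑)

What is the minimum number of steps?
1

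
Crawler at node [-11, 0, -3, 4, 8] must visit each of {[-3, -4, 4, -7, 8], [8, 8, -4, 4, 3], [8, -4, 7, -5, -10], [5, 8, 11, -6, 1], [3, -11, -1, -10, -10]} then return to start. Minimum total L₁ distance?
188
(one optimal route: (-11, 0, -3, 4, 8) → (-3, -4, 4, -7, 8) → (3, -11, -1, -10, -10) → (8, -4, 7, -5, -10) → (5, 8, 11, -6, 1) → (8, 8, -4, 4, 3) → (-11, 0, -3, 4, 8))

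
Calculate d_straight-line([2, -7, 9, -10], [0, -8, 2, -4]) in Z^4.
9.48683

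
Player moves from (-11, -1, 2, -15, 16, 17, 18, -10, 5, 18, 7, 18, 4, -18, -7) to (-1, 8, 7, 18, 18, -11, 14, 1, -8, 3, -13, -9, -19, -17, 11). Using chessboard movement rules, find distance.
33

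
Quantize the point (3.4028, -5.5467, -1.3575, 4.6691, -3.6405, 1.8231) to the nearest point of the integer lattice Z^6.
(3, -6, -1, 5, -4, 2)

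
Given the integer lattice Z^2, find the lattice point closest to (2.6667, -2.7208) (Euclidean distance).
(3, -3)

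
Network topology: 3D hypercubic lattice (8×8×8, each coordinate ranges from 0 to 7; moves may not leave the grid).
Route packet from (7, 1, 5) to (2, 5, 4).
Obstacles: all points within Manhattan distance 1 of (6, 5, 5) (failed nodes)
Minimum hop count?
10
(one shortest path: (7, 1, 5) → (6, 1, 5) → (5, 1, 5) → (4, 1, 5) → (3, 1, 5) → (2, 1, 5) → (2, 2, 5) → (2, 3, 5) → (2, 4, 5) → (2, 5, 5) → (2, 5, 4))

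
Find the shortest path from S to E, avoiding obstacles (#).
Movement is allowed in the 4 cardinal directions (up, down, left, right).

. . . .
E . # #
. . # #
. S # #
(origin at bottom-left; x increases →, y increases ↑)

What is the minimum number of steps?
3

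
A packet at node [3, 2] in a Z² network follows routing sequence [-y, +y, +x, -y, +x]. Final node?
(5, 1)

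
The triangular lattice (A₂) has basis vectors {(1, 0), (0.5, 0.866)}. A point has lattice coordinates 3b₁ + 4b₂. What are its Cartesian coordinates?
(5, 3.464)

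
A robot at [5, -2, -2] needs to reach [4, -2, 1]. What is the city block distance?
4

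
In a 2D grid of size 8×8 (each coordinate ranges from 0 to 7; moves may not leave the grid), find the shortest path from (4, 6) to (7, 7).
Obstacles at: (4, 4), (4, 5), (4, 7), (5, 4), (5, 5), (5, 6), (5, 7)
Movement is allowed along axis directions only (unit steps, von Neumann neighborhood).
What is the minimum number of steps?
12
(one shortest path: (4, 6) → (3, 6) → (3, 5) → (3, 4) → (3, 3) → (4, 3) → (5, 3) → (6, 3) → (7, 3) → (7, 4) → (7, 5) → (7, 6) → (7, 7))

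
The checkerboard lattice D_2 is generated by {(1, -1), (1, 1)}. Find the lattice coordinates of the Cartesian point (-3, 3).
-3b₁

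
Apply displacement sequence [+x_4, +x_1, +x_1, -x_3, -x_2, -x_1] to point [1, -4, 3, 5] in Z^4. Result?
(2, -5, 2, 6)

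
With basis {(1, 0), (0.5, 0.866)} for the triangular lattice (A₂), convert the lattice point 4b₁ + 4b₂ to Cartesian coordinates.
(6, 3.464)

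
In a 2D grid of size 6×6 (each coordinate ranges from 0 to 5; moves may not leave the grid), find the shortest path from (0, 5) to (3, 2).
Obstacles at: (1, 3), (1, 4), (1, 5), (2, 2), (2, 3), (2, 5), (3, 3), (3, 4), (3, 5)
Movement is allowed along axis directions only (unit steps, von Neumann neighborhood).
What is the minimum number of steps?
8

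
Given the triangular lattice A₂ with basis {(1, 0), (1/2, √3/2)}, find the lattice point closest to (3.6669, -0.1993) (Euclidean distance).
(4, 0)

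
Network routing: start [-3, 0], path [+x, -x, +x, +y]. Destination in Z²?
(-2, 1)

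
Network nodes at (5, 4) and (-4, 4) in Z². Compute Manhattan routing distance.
9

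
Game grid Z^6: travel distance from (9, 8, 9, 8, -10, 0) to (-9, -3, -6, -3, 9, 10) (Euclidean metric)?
35.3836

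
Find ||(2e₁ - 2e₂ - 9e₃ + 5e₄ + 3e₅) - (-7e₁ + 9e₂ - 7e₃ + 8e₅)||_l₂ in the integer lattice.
16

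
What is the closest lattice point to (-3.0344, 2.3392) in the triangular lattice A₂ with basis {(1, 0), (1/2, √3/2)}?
(-3.5, 2.598)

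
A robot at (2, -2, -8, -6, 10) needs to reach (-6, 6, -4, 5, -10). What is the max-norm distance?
20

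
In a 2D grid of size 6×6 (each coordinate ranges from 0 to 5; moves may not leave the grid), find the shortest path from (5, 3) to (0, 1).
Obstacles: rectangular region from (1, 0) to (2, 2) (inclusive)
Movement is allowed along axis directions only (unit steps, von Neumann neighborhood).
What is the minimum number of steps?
7
(one shortest path: (5, 3) → (4, 3) → (3, 3) → (2, 3) → (1, 3) → (0, 3) → (0, 2) → (0, 1))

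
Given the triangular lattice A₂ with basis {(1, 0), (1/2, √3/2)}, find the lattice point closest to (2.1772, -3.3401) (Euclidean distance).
(2, -3.464)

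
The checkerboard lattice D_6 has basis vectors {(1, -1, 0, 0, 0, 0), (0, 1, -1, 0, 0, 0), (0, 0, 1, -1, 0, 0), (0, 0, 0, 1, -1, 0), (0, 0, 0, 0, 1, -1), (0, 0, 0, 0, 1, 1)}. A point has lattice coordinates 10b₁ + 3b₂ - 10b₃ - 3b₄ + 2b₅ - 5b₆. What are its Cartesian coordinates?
(10, -7, -13, 7, 0, -7)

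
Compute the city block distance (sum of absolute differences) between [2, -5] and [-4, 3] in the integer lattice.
14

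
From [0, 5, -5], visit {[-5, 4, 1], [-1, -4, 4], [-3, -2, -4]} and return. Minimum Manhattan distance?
50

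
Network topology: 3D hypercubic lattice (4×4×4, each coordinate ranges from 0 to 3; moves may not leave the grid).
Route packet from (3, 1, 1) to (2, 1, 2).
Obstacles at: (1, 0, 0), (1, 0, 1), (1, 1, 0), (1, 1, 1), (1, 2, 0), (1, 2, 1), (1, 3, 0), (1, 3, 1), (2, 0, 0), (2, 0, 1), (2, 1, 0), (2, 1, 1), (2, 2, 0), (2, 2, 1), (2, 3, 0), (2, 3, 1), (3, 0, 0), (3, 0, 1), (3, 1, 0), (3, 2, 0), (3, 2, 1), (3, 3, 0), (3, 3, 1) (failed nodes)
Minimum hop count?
2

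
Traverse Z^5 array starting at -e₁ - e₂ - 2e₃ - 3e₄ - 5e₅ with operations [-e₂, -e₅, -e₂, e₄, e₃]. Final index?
(-1, -3, -1, -2, -6)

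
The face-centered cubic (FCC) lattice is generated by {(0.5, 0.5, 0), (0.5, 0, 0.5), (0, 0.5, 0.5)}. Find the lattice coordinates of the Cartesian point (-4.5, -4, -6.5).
-2b₁ - 7b₂ - 6b₃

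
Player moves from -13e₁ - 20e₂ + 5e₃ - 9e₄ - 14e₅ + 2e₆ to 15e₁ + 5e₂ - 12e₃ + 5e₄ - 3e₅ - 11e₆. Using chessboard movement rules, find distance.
28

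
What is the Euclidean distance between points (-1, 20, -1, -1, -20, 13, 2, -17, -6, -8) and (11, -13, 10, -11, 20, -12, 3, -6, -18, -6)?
62.8411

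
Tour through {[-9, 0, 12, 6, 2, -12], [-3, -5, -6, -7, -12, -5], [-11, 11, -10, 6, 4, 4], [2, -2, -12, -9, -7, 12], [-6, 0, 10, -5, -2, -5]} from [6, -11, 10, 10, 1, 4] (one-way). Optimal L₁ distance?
212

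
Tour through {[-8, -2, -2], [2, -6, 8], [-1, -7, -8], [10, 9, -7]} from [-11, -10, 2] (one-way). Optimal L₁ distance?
87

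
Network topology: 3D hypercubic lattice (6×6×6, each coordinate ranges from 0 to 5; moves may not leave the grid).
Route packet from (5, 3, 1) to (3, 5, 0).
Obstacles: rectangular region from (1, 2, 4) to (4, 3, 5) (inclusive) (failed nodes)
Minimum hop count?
5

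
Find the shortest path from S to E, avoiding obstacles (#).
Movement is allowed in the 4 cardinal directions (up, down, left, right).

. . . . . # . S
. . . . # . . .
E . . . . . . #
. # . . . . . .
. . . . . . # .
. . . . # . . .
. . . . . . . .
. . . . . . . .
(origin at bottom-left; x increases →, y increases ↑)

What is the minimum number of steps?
9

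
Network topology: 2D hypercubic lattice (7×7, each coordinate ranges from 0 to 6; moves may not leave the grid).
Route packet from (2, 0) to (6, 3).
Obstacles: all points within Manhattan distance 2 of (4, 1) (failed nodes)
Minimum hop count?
11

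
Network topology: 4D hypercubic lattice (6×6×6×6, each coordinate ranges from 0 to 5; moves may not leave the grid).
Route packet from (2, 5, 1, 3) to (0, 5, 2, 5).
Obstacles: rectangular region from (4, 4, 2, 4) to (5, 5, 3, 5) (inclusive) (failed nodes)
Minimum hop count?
5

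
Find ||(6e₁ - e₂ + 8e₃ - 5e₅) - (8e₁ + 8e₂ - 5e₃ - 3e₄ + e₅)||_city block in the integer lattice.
33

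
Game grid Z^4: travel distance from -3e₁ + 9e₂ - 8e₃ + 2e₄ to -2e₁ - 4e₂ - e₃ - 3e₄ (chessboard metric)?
13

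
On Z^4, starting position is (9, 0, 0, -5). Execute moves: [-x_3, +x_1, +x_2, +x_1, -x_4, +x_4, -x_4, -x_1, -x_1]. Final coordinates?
(9, 1, -1, -6)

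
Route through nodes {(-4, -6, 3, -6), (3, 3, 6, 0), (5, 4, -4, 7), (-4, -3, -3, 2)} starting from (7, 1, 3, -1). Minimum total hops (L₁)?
69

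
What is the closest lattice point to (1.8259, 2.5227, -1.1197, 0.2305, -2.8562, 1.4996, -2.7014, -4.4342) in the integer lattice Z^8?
(2, 3, -1, 0, -3, 1, -3, -4)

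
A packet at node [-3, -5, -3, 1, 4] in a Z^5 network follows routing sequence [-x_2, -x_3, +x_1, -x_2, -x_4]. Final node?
(-2, -7, -4, 0, 4)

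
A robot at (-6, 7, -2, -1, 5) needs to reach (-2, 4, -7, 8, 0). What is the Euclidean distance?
12.49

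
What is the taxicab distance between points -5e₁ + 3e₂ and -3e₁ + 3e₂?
2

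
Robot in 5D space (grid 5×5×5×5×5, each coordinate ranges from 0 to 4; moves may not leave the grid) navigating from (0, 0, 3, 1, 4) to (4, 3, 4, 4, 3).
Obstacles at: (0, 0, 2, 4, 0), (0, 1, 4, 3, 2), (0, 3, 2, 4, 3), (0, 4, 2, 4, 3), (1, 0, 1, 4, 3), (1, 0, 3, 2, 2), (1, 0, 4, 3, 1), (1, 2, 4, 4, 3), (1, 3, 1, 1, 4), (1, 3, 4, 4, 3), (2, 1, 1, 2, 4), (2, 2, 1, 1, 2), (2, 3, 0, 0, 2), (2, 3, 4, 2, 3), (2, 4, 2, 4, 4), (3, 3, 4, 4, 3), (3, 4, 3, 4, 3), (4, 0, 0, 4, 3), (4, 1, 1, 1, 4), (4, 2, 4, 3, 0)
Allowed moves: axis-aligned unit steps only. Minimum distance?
12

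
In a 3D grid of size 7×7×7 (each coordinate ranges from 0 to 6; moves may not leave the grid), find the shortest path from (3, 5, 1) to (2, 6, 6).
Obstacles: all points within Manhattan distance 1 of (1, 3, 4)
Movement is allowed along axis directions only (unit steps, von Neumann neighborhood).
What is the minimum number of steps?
7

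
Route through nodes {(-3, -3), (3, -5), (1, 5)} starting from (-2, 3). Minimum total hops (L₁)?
25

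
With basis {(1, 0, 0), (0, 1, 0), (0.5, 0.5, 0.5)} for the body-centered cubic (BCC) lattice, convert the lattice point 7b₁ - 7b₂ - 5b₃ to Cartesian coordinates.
(4.5, -9.5, -2.5)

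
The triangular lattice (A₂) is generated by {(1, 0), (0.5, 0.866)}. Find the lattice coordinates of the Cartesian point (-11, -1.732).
-10b₁ - 2b₂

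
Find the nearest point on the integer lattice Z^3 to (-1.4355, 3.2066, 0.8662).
(-1, 3, 1)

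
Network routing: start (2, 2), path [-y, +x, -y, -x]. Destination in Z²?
(2, 0)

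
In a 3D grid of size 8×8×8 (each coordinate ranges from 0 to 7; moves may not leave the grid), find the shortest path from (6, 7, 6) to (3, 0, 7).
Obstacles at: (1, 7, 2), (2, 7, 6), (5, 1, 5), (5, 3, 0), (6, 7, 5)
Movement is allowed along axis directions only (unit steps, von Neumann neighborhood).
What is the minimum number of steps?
11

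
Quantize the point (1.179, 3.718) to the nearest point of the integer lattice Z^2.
(1, 4)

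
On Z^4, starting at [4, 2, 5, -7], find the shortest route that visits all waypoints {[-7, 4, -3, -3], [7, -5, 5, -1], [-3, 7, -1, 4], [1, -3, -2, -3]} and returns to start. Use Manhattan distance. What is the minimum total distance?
94
(one optimal route: (4, 2, 5, -7) → (7, -5, 5, -1) → (1, -3, -2, -3) → (-7, 4, -3, -3) → (-3, 7, -1, 4) → (4, 2, 5, -7))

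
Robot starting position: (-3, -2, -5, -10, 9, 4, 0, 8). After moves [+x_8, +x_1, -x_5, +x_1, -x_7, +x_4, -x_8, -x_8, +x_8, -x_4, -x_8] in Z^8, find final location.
(-1, -2, -5, -10, 8, 4, -1, 7)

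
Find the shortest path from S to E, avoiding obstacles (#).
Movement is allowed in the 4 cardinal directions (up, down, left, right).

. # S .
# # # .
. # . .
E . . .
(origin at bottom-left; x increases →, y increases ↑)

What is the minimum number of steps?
7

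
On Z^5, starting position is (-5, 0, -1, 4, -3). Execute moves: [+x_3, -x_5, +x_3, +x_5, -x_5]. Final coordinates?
(-5, 0, 1, 4, -4)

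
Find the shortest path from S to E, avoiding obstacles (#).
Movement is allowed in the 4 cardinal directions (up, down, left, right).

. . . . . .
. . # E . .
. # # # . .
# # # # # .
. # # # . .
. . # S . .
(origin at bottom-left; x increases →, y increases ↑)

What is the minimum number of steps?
8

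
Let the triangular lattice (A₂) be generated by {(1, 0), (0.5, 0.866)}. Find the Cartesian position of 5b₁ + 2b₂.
(6, 1.732)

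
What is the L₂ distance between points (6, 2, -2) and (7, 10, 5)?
10.6771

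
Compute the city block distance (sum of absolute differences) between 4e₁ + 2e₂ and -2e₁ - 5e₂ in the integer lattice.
13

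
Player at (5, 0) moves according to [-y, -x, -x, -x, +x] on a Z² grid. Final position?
(3, -1)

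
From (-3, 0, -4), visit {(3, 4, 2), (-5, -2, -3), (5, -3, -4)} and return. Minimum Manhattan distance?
48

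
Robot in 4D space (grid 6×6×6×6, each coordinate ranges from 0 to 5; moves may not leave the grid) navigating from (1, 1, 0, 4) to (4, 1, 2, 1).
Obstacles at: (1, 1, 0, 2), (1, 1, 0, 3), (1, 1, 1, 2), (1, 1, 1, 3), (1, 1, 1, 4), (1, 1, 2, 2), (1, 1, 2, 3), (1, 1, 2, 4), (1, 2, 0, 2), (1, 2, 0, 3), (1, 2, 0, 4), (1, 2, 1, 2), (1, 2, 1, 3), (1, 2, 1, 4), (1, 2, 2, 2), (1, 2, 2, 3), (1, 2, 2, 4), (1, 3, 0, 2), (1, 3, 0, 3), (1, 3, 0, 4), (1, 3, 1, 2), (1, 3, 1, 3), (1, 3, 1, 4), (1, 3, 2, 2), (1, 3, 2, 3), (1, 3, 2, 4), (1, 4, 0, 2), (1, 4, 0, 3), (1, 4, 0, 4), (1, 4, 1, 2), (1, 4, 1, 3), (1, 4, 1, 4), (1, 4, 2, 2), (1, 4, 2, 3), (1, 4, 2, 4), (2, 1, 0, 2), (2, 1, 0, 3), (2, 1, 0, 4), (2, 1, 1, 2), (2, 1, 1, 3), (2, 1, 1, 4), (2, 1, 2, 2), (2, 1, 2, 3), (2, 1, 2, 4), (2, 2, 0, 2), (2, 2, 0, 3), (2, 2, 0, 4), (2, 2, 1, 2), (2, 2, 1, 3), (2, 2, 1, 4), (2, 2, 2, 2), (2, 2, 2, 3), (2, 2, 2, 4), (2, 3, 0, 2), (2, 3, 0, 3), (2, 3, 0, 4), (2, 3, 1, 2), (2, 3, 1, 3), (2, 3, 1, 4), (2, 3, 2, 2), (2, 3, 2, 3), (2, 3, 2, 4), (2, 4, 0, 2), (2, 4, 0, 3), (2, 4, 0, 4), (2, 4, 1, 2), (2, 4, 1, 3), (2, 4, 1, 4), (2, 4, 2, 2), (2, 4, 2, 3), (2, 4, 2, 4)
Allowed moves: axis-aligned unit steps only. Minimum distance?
10
(one shortest path: (1, 1, 0, 4) → (0, 1, 0, 4) → (0, 1, 1, 4) → (0, 1, 2, 4) → (0, 1, 2, 3) → (0, 1, 2, 2) → (0, 1, 2, 1) → (1, 1, 2, 1) → (2, 1, 2, 1) → (3, 1, 2, 1) → (4, 1, 2, 1))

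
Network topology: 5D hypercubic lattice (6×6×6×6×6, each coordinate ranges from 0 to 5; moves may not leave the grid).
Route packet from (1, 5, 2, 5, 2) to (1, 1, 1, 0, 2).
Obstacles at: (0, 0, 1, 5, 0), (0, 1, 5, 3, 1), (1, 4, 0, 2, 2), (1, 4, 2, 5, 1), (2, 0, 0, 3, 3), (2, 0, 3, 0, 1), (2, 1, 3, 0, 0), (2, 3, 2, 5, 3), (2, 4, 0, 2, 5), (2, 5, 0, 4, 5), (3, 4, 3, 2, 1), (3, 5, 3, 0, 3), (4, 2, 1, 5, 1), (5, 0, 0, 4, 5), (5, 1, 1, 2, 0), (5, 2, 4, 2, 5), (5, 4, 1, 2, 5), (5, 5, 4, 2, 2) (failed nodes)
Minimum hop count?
10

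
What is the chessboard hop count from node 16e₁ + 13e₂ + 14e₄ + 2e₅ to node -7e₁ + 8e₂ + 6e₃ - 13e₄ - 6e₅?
27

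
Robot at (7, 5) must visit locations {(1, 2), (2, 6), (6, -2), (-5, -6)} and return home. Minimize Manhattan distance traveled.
48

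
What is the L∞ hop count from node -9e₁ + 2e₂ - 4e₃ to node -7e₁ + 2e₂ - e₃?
3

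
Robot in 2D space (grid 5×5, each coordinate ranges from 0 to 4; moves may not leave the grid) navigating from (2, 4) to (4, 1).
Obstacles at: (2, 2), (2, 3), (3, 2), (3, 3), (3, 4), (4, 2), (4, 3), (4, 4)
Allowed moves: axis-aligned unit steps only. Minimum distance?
7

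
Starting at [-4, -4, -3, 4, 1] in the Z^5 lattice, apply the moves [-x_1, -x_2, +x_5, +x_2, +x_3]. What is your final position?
(-5, -4, -2, 4, 2)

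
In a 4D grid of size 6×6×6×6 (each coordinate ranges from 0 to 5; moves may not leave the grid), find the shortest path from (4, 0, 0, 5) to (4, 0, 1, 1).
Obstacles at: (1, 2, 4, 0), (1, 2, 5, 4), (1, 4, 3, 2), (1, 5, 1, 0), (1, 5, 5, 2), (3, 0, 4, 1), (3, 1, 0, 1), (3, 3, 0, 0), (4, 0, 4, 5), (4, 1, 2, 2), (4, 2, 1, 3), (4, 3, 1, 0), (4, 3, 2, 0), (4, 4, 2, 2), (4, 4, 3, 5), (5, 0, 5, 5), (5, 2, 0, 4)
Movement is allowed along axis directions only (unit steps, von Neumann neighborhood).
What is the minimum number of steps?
5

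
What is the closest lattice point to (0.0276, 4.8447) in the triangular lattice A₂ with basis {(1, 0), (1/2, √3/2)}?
(0, 5.196)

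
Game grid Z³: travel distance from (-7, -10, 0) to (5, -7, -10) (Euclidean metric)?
15.906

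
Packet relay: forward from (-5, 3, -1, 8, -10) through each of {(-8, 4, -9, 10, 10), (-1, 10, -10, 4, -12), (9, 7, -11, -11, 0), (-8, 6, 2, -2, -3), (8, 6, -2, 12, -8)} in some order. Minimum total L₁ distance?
178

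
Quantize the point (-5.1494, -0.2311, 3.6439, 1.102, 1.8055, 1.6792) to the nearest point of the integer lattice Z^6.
(-5, 0, 4, 1, 2, 2)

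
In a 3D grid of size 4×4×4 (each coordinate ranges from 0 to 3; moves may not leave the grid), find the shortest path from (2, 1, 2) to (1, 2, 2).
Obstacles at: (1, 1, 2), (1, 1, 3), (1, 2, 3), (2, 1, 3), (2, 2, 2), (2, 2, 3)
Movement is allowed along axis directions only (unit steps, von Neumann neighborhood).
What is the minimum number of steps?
4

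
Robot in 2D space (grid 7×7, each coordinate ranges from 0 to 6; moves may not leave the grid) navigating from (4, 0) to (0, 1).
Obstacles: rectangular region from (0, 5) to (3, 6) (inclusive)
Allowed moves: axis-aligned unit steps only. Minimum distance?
5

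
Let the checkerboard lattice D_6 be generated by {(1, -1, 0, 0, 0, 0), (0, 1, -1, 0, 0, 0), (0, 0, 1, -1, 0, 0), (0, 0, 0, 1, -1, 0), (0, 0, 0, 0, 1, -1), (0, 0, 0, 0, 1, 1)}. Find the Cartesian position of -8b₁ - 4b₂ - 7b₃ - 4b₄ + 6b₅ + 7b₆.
(-8, 4, -3, 3, 17, 1)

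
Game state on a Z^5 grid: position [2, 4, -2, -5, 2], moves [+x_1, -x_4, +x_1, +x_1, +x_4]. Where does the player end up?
(5, 4, -2, -5, 2)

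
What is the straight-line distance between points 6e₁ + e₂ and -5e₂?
8.48528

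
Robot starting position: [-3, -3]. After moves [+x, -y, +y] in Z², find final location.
(-2, -3)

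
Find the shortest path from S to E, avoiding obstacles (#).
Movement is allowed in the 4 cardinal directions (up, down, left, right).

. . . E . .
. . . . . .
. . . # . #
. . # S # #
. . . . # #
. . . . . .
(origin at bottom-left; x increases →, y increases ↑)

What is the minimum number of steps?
9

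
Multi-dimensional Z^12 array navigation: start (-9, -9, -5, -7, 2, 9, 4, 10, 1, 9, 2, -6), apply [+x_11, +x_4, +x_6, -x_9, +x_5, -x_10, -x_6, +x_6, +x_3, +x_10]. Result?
(-9, -9, -4, -6, 3, 10, 4, 10, 0, 9, 3, -6)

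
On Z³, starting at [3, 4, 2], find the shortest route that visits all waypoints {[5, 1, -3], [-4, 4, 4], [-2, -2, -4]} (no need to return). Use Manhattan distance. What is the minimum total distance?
36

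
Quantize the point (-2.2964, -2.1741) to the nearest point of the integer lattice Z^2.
(-2, -2)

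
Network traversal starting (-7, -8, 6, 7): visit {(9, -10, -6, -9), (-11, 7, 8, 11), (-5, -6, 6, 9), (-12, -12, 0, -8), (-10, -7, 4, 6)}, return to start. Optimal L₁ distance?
154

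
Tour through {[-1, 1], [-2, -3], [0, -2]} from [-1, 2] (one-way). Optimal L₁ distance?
8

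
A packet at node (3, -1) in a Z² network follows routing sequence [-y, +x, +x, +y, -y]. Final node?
(5, -2)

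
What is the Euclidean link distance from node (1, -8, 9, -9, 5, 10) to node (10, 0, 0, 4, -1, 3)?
21.9089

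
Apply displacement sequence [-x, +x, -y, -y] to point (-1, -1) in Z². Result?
(-1, -3)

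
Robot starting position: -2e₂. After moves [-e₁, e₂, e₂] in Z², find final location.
(-1, 0)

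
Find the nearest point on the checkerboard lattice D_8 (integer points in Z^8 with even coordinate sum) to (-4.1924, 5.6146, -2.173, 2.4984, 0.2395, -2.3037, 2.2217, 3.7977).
(-4, 6, -2, 2, 0, -2, 2, 4)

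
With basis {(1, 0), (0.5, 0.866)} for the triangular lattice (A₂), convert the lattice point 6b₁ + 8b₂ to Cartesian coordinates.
(10, 6.928)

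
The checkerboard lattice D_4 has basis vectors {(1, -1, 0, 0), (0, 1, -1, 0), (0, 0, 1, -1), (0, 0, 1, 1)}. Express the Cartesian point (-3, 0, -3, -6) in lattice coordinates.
-3b₁ - 3b₂ - 6b₄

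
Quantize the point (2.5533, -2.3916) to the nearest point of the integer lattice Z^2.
(3, -2)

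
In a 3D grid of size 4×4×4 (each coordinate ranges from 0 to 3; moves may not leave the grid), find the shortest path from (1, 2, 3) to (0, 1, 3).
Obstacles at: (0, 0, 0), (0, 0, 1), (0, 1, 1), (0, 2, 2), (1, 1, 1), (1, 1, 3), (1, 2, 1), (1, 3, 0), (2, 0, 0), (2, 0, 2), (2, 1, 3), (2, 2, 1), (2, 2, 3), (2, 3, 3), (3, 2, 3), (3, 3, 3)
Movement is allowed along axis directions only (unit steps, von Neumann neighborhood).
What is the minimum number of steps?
2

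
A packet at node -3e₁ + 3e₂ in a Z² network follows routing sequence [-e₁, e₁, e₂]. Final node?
(-3, 4)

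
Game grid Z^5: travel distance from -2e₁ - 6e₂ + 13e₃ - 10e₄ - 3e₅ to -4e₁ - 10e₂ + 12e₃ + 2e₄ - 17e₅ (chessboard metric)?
14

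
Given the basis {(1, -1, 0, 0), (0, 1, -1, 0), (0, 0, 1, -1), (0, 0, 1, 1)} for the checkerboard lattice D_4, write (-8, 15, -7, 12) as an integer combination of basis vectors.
-8b₁ + 7b₂ - 6b₃ + 6b₄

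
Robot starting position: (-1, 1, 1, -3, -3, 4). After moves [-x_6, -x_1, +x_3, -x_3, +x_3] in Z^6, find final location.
(-2, 1, 2, -3, -3, 3)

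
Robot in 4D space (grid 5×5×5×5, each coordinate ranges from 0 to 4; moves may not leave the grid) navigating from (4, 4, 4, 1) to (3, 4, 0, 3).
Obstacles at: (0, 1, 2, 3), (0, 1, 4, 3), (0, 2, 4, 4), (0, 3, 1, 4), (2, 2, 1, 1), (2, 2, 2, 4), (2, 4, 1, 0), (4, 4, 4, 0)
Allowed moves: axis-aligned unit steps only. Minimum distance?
7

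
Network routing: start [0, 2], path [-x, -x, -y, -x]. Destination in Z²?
(-3, 1)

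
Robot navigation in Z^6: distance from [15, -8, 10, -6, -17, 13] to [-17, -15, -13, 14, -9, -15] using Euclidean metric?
53.3854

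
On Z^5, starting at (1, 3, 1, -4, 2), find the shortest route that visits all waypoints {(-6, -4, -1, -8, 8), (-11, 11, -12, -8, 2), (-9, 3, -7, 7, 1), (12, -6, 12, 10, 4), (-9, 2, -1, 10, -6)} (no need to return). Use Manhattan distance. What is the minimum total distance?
163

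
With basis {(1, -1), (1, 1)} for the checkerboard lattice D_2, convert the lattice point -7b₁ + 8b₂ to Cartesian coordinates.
(1, 15)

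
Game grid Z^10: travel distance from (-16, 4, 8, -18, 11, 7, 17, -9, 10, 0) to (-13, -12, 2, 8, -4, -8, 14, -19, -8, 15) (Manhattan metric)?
127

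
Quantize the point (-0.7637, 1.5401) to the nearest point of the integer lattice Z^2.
(-1, 2)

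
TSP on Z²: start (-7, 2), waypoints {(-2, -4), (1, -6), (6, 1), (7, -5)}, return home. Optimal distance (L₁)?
44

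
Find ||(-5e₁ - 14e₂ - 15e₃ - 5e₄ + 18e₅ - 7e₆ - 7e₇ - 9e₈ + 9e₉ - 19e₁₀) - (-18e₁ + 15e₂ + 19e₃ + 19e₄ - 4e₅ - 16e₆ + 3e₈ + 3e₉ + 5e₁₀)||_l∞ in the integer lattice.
34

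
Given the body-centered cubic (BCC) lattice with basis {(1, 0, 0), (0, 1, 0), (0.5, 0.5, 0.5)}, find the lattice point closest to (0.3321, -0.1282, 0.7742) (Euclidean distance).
(0, 0, 1)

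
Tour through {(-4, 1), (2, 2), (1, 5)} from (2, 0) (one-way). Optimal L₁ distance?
15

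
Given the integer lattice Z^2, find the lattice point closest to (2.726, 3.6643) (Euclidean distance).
(3, 4)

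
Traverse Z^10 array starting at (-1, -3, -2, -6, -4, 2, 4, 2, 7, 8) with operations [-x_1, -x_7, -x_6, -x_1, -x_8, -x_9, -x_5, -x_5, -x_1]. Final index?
(-4, -3, -2, -6, -6, 1, 3, 1, 6, 8)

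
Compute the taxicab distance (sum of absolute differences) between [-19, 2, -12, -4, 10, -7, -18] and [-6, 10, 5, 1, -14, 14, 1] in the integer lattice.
107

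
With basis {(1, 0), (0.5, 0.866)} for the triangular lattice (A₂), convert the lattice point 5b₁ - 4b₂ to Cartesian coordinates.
(3, -3.464)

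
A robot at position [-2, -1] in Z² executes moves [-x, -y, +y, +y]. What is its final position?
(-3, 0)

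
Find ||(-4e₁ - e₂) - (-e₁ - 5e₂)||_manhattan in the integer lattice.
7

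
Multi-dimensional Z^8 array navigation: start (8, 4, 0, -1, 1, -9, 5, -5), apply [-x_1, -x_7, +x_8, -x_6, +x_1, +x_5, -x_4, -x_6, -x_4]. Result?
(8, 4, 0, -3, 2, -11, 4, -4)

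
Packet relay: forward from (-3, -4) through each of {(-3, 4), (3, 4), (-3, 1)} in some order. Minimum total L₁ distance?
14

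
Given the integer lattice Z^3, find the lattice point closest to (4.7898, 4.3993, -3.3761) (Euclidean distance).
(5, 4, -3)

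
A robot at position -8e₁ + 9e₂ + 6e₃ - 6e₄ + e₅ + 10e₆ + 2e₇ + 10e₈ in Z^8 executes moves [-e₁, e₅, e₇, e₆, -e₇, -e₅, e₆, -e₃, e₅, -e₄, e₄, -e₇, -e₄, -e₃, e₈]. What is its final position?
(-9, 9, 4, -7, 2, 12, 1, 11)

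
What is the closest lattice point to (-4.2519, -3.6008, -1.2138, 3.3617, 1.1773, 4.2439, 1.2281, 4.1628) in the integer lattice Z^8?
(-4, -4, -1, 3, 1, 4, 1, 4)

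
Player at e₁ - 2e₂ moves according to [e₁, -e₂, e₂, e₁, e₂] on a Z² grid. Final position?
(3, -1)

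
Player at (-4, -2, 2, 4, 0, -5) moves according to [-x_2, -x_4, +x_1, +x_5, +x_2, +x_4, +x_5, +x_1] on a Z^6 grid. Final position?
(-2, -2, 2, 4, 2, -5)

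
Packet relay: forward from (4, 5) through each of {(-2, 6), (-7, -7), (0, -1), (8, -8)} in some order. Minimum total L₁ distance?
45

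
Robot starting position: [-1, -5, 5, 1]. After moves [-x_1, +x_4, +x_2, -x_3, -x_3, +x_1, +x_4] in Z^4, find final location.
(-1, -4, 3, 3)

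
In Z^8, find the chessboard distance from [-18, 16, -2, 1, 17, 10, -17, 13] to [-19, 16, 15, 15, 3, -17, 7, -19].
32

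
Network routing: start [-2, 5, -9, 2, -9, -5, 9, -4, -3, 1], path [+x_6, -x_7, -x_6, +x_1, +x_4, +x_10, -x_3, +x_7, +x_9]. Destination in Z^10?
(-1, 5, -10, 3, -9, -5, 9, -4, -2, 2)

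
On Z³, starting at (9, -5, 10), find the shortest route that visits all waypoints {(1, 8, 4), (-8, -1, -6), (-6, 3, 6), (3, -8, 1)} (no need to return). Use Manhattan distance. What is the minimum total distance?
71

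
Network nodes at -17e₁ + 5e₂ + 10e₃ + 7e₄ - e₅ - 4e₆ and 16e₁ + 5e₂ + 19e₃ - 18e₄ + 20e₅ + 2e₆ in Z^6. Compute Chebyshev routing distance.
33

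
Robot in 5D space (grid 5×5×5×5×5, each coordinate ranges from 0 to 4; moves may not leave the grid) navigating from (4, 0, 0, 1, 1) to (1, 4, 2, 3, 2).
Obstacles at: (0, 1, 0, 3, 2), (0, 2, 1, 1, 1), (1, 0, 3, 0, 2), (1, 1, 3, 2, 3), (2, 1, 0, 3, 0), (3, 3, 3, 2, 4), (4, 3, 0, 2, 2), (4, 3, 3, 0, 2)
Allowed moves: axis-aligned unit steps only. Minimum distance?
12
(one shortest path: (4, 0, 0, 1, 1) → (3, 0, 0, 1, 1) → (2, 0, 0, 1, 1) → (1, 0, 0, 1, 1) → (1, 1, 0, 1, 1) → (1, 2, 0, 1, 1) → (1, 3, 0, 1, 1) → (1, 4, 0, 1, 1) → (1, 4, 1, 1, 1) → (1, 4, 2, 1, 1) → (1, 4, 2, 2, 1) → (1, 4, 2, 3, 1) → (1, 4, 2, 3, 2))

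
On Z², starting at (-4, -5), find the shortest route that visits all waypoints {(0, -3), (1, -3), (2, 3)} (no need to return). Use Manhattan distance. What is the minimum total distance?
14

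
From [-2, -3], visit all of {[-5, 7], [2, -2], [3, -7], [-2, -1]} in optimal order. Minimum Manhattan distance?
31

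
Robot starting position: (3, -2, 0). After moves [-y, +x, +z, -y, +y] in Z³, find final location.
(4, -3, 1)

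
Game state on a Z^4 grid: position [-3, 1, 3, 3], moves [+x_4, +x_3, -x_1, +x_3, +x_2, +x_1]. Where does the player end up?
(-3, 2, 5, 4)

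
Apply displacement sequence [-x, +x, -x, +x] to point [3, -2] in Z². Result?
(3, -2)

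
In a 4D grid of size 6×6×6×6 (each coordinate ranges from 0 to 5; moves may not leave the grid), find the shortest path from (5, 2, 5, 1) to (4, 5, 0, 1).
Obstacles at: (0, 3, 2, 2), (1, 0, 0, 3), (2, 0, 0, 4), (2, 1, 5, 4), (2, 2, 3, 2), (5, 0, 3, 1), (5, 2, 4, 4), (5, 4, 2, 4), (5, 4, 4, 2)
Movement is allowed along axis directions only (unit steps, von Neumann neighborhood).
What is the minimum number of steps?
9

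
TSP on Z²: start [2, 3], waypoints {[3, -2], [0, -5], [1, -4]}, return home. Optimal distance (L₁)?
22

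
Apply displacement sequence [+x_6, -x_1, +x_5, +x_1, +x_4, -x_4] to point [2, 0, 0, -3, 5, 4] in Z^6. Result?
(2, 0, 0, -3, 6, 5)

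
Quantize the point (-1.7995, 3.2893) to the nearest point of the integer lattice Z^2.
(-2, 3)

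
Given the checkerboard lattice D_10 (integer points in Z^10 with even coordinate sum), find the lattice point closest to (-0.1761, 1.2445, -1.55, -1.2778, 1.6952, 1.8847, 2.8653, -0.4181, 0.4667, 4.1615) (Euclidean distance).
(0, 1, -2, -1, 2, 2, 3, 0, 1, 4)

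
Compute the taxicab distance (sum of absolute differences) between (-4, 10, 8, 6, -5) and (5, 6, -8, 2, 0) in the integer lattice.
38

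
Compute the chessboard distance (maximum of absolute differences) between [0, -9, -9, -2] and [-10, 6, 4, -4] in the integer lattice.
15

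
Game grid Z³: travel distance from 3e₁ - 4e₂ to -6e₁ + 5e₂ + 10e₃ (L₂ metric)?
16.1864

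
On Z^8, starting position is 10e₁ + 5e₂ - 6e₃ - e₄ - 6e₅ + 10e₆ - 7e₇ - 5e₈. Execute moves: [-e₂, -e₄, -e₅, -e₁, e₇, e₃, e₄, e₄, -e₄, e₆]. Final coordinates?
(9, 4, -5, -1, -7, 11, -6, -5)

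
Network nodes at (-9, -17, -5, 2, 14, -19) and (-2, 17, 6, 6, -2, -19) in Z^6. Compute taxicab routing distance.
72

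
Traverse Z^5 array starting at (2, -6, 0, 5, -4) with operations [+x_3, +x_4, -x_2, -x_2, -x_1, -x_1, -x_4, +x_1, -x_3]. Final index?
(1, -8, 0, 5, -4)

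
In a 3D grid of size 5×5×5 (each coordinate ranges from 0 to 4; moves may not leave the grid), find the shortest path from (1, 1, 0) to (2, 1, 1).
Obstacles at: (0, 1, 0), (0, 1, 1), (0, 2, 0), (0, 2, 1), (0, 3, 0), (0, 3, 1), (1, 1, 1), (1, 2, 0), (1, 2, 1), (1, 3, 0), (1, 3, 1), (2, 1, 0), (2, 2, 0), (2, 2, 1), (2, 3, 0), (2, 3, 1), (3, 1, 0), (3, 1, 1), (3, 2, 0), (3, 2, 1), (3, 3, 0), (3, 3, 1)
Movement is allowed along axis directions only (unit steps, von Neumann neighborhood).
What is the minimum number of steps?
4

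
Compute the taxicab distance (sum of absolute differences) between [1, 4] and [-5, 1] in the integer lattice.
9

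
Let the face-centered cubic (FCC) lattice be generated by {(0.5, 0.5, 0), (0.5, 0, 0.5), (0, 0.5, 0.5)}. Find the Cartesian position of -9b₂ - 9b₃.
(-4.5, -4.5, -9)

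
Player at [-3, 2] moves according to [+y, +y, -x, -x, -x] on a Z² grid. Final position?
(-6, 4)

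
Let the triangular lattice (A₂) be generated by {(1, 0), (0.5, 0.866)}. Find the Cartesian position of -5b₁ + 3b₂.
(-3.5, 2.598)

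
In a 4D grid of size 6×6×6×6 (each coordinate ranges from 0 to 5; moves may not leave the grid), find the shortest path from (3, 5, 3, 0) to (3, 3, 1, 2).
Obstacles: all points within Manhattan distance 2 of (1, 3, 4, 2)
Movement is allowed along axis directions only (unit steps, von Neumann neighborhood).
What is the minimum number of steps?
6
(one shortest path: (3, 5, 3, 0) → (3, 4, 3, 0) → (3, 3, 3, 0) → (3, 3, 2, 0) → (3, 3, 1, 0) → (3, 3, 1, 1) → (3, 3, 1, 2))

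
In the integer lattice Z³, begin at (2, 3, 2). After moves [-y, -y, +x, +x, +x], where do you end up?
(5, 1, 2)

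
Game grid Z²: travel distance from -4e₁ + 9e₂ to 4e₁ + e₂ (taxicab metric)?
16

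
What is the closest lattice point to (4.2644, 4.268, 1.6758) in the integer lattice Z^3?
(4, 4, 2)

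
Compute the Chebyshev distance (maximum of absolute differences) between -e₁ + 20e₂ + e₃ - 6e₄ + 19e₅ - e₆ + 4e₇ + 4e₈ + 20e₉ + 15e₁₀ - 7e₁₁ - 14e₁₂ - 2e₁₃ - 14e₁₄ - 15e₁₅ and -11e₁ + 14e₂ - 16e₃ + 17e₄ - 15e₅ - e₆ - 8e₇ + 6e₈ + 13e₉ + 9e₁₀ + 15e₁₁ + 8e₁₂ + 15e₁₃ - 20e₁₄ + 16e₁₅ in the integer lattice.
34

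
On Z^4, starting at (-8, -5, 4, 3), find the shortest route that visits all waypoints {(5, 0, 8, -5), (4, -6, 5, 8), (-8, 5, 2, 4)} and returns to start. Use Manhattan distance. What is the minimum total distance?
88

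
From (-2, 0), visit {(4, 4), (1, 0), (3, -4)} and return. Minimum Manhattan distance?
28
(one optimal route: (-2, 0) → (4, 4) → (3, -4) → (1, 0) → (-2, 0))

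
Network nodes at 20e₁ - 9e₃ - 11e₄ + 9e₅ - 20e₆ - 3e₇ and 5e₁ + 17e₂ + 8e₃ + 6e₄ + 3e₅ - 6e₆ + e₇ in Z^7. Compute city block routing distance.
90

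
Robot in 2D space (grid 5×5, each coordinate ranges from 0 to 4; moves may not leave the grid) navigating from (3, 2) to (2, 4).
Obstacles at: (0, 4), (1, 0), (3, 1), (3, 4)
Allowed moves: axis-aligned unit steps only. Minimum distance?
3
(one shortest path: (3, 2) → (2, 2) → (2, 3) → (2, 4))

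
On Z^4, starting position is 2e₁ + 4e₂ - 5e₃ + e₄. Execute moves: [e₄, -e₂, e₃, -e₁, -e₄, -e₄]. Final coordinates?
(1, 3, -4, 0)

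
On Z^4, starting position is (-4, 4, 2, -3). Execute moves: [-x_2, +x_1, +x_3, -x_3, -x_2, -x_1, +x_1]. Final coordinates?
(-3, 2, 2, -3)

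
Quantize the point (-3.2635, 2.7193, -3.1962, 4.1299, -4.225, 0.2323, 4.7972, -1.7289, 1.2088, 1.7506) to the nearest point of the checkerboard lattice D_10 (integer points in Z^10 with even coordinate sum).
(-3, 2, -3, 4, -4, 0, 5, -2, 1, 2)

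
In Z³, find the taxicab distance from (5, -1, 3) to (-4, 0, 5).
12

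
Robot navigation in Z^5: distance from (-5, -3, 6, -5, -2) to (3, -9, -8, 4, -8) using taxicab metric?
43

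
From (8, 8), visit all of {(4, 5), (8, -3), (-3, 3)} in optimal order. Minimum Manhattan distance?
32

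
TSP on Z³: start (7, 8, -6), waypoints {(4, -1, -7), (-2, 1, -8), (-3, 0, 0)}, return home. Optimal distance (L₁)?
56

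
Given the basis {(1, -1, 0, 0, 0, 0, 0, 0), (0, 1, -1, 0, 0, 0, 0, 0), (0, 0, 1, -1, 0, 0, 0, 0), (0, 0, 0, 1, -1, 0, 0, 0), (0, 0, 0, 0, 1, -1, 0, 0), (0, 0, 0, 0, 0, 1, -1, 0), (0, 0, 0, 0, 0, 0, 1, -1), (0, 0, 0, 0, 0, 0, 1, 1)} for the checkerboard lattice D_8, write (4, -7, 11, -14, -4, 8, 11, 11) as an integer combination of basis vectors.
4b₁ - 3b₂ + 8b₃ - 6b₄ - 10b₅ - 2b₆ - b₇ + 10b₈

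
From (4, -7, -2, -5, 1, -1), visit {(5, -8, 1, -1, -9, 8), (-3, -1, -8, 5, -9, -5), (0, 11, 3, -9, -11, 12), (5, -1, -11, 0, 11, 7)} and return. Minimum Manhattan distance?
214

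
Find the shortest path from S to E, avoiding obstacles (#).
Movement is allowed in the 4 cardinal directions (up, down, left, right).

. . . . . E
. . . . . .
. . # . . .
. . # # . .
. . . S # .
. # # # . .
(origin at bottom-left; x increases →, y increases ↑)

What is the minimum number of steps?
10
(one shortest path: (3, 1) → (2, 1) → (1, 1) → (1, 2) → (1, 3) → (1, 4) → (2, 4) → (3, 4) → (4, 4) → (5, 4) → (5, 5))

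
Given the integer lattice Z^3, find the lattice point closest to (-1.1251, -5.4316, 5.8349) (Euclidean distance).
(-1, -5, 6)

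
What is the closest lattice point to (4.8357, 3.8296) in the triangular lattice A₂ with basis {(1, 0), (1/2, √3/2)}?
(5, 3.464)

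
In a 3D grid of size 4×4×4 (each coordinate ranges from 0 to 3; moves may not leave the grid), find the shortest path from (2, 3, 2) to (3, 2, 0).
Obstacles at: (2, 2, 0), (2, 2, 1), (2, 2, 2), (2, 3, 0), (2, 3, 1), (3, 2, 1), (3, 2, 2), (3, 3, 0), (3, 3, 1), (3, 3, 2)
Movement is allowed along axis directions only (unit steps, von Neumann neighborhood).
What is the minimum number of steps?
8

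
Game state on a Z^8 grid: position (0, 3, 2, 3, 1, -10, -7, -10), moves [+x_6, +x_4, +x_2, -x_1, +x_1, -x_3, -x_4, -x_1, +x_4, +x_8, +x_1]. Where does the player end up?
(0, 4, 1, 4, 1, -9, -7, -9)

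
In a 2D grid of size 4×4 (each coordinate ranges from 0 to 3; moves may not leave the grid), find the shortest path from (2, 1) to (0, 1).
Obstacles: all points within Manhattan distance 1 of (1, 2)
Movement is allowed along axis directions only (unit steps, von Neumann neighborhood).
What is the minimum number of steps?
4
(one shortest path: (2, 1) → (2, 0) → (1, 0) → (0, 0) → (0, 1))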